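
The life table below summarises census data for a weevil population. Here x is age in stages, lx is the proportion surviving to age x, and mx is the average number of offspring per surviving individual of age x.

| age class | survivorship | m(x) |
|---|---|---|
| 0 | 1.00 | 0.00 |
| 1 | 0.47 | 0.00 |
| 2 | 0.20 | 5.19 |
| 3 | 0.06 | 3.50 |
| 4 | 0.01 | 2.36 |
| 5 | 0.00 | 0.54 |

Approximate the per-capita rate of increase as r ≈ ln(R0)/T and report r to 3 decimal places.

R0 = Σ lx·mx = 0 + 0 + 1.038 + 0.21 + 0.0236 + 0 = 1.2716
Σ x·lx·mx = 2.8004; T = 2.8004/1.2716 = 2.20226…
r ≈ ln(R0)/T = ln(1.2716)/2.20226… = 0.1091… → 0.109

0.109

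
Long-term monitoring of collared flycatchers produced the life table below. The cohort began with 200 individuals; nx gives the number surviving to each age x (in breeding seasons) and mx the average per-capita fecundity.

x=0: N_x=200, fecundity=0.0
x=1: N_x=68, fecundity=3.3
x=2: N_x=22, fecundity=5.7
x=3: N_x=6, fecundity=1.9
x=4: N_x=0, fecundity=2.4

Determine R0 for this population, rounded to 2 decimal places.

1.81

lx = nx/n0 = nx/200: 1, 0.34, 0.11, 0.03, 0
lx·mx by age: 0, 1.122, 0.627, 0.057, 0
R0 = Σ lx·mx = 1.806 → 1.81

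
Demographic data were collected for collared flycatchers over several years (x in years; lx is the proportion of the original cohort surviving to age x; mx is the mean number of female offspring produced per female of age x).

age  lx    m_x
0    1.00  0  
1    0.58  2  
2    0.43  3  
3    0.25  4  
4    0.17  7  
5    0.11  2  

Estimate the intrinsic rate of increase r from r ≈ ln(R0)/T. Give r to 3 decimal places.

0.610

R0 = Σ lx·mx = 0 + 1.16 + 1.29 + 1 + 1.19 + 0.22 = 4.86
Σ x·lx·mx = 12.6; T = 12.6/4.86 = 2.59259…
r ≈ ln(R0)/T = ln(4.86)/2.59259… = 0.60983… → 0.610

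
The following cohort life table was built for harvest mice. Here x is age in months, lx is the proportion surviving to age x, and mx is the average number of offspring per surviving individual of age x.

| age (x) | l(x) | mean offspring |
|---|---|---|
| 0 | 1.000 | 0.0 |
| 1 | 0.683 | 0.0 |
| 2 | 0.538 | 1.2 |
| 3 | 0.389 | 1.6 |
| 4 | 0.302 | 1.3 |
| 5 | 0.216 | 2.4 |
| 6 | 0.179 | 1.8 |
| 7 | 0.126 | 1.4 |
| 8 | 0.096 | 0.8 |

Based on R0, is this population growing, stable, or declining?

R0 = Σ lx·mx = 0 + 0 + 0.6456 + 0.6224 + 0.3926 + 0.5184 + 0.3222 + 0.1764 + 0.0768 = 2.7544
R0 > 1, so the population is growing.

growing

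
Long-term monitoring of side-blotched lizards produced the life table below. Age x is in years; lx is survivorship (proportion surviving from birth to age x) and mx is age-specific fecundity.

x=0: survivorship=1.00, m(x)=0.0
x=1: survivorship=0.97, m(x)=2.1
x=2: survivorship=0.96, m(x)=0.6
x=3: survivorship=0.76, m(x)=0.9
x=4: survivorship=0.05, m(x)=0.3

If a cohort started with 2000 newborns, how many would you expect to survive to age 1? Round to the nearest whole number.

1940

Expected survivors = N0 · l_1 = 2000 × 0.97 = 1940 → 1940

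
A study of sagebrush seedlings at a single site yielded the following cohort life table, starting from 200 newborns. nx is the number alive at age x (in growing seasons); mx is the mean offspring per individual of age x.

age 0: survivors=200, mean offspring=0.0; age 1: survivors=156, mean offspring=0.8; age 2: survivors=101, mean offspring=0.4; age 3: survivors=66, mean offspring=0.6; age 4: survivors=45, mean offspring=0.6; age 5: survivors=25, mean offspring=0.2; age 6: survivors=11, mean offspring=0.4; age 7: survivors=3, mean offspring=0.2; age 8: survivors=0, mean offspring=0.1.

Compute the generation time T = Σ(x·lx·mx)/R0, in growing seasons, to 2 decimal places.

lx = nx/n0 = nx/200: 1, 0.78, 0.505, 0.33, 0.225, 0.125, 0.055, 0.015, 0
lx·mx: 0, 0.624, 0.202, 0.198, 0.135, 0.025, 0.022, 0.003, 0 → R0 = 1.209
x·lx·mx: 0, 0.624, 0.404, 0.594, 0.54, 0.125, 0.132, 0.021, 0 → Σ = 2.44
T = 2.44 / 1.209 = 2.018197… → 2.02

2.02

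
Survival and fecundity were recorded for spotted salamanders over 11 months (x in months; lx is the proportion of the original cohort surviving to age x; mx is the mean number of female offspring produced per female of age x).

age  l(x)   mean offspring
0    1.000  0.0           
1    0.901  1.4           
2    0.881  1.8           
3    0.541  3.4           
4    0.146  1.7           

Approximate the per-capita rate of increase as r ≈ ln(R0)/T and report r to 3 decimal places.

R0 = Σ lx·mx = 0 + 1.2614 + 1.5858 + 1.8394 + 0.2482 = 4.9348
Σ x·lx·mx = 10.944; T = 10.944/4.9348 = 2.21772…
r ≈ ln(R0)/T = ln(4.9348)/2.21772… = 0.7198… → 0.720

0.720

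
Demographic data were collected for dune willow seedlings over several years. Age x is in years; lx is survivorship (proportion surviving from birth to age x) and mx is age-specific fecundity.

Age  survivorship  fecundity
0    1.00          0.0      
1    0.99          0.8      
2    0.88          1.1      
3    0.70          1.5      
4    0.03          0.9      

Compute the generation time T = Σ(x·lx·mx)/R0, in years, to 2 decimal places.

2.11

lx·mx: 0, 0.792, 0.968, 1.05, 0.027 → R0 = 2.837
x·lx·mx: 0, 0.792, 1.936, 3.15, 0.108 → Σ = 5.986
T = 5.986 / 2.837 = 2.109975… → 2.11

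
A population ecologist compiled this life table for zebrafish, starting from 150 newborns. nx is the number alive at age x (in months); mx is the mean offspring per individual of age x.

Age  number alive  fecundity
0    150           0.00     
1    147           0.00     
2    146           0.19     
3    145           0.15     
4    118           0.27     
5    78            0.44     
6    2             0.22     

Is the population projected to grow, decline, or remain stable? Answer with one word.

declining

lx = nx/n0 = nx/150: 1, 0.98, 0.97333…, 0.96667…, 0.78667…, 0.52, 0.01333…
R0 = Σ lx·mx = 0 + 0 + 0.184933… + 0.145… + 0.2124… + 0.2288 + 0.002933… = 0.774067…
R0 < 1, so the population is declining.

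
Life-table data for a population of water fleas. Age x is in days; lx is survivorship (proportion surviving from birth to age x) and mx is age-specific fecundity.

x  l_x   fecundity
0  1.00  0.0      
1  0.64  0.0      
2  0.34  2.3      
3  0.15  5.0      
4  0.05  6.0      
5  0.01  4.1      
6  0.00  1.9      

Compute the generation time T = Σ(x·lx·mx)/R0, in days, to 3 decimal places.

lx·mx: 0, 0, 0.782, 0.75, 0.3, 0.041, 0 → R0 = 1.873
x·lx·mx: 0, 0, 1.564, 2.25, 1.2, 0.205, 0 → Σ = 5.219
T = 5.219 / 1.873 = 2.786439… → 2.786

2.786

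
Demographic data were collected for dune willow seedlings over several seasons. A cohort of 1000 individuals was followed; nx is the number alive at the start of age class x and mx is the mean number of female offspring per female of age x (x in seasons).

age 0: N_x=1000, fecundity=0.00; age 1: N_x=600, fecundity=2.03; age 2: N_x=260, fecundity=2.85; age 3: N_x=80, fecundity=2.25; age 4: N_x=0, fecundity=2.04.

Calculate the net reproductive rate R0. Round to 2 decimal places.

2.14

lx = nx/n0 = nx/1000: 1, 0.6, 0.26, 0.08, 0
lx·mx by age: 0, 1.218, 0.741, 0.18, 0
R0 = Σ lx·mx = 2.139 → 2.14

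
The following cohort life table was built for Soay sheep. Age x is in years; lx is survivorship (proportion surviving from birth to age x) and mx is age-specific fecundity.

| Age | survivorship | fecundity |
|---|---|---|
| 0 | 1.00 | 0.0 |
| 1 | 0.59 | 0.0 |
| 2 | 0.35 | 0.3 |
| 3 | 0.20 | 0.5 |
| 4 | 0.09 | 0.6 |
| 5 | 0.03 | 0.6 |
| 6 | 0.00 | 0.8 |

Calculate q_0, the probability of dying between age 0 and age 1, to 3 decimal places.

0.410

q_0 = (l_0 − l_1) / l_0 = (1 − 0.59) / 1
     = 0.41 / 1 = 0.41 → 0.410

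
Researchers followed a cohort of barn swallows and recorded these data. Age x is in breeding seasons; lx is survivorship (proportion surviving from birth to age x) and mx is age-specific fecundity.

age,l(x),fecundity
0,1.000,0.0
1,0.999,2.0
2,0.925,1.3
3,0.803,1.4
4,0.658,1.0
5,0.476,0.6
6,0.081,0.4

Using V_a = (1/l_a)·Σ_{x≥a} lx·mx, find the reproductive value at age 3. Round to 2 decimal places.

2.62

lx·mx for x ≥ 3: 1.1242, 0.658, 0.2856, 0.0324 → sum = 2.1002
V_3 = 2.1002 / l_3 = 2.1002 / 0.803 = 2.615442… → 2.62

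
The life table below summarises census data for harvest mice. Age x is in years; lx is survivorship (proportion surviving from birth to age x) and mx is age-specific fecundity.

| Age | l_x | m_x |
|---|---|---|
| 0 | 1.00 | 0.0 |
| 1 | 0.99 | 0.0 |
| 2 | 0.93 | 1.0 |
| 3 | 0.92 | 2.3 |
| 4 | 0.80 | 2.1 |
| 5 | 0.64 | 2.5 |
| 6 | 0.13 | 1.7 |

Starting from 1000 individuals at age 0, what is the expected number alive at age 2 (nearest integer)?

930

Expected survivors = N0 · l_2 = 1000 × 0.93 = 930 → 930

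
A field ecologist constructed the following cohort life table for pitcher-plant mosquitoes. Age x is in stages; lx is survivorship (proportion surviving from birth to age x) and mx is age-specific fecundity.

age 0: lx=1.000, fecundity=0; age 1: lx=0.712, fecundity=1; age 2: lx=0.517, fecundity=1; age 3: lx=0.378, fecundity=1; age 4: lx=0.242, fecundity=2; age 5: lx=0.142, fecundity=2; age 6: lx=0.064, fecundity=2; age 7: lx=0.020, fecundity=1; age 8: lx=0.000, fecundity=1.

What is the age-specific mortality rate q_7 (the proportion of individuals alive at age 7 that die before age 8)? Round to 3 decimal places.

q_7 = (l_7 − l_8) / l_7 = (0.02 − 0) / 0.02
     = 0.02 / 0.02 = 1 → 1.000

1.000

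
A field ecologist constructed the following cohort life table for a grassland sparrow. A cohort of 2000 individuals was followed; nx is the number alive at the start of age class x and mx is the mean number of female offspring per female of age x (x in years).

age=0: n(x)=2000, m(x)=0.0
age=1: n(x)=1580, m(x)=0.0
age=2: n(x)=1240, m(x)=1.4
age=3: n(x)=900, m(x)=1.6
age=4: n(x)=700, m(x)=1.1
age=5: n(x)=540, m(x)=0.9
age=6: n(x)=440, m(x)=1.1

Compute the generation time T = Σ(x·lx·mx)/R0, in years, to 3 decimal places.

3.297

lx = nx/n0 = nx/2000: 1, 0.79, 0.62, 0.45, 0.35, 0.27, 0.22
lx·mx: 0, 0, 0.868, 0.72, 0.385, 0.243, 0.242 → R0 = 2.458
x·lx·mx: 0, 0, 1.736, 2.16, 1.54, 1.215, 1.452 → Σ = 8.103
T = 8.103 / 2.458 = 3.296583… → 3.297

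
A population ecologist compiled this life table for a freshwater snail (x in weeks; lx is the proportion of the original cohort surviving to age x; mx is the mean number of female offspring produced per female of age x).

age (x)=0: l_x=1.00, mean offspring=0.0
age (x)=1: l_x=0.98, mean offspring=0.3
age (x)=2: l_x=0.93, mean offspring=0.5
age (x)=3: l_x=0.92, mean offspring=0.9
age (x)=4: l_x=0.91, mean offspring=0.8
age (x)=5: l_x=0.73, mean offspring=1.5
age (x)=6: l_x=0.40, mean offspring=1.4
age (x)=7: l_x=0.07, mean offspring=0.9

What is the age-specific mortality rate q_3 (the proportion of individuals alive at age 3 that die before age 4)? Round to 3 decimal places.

0.011

q_3 = (l_3 − l_4) / l_3 = (0.92 − 0.91) / 0.92
     = 0.01 / 0.92 = 0.01087… → 0.011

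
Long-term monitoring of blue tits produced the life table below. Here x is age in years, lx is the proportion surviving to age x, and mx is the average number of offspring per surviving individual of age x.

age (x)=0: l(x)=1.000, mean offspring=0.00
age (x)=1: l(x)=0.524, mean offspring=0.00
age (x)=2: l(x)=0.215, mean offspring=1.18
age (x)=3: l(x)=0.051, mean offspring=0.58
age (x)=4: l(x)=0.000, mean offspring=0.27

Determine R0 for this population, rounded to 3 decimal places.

0.283

lx·mx by age: 0, 0, 0.2537, 0.02958, 0
R0 = Σ lx·mx = 0.28328 → 0.283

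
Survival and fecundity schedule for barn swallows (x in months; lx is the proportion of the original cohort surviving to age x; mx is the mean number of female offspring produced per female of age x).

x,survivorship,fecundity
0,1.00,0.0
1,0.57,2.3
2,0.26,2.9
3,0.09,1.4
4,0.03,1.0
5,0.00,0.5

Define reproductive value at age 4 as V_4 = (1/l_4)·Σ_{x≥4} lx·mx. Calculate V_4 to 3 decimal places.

1.000

lx·mx for x ≥ 4: 0.03, 0 → sum = 0.03
V_4 = 0.03 / l_4 = 0.03 / 0.03 = 1 → 1.000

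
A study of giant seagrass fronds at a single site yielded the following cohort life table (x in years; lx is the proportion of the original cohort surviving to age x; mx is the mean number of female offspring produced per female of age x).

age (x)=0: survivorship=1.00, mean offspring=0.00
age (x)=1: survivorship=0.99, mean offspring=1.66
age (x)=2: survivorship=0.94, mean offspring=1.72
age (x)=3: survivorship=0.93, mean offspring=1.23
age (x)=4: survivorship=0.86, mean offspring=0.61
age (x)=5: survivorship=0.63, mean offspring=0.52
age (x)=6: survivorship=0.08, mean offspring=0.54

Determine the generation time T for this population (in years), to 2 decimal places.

2.32

lx·mx: 0, 1.6434, 1.6168, 1.1439, 0.5246, 0.3276, 0.0432 → R0 = 5.2995
x·lx·mx: 0, 1.6434, 3.2336, 3.4317, 2.0984, 1.638, 0.2592 → Σ = 12.3043
T = 12.3043 / 5.2995 = 2.321785… → 2.32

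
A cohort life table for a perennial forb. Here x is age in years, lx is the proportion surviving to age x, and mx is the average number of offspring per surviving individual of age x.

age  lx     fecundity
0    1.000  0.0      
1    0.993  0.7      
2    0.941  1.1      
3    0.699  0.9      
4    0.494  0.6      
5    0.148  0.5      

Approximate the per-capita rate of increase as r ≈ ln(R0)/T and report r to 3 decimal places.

0.442

R0 = Σ lx·mx = 0 + 0.6951 + 1.0351 + 0.6291 + 0.2964 + 0.074 = 2.7297
Σ x·lx·mx = 6.2082; T = 6.2082/2.7297 = 2.27432…
r ≈ ln(R0)/T = ln(2.7297)/2.27432… = 0.44154… → 0.442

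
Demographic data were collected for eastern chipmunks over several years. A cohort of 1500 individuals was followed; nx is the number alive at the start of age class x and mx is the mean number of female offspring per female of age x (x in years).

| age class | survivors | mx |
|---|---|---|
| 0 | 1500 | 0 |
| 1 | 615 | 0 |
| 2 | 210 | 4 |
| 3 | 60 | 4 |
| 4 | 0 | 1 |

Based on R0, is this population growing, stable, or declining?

declining

lx = nx/n0 = nx/1500: 1, 0.41, 0.14, 0.04, 0
R0 = Σ lx·mx = 0 + 0 + 0.56 + 0.16 + 0 = 0.72
R0 < 1, so the population is declining.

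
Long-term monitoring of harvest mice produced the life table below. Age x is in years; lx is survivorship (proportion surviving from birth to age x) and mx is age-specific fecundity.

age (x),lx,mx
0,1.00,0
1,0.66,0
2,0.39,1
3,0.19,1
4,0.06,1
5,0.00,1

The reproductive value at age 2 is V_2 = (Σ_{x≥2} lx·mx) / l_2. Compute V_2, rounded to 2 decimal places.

1.64

lx·mx for x ≥ 2: 0.39, 0.19, 0.06, 0 → sum = 0.64
V_2 = 0.64 / l_2 = 0.64 / 0.39 = 1.641026… → 1.64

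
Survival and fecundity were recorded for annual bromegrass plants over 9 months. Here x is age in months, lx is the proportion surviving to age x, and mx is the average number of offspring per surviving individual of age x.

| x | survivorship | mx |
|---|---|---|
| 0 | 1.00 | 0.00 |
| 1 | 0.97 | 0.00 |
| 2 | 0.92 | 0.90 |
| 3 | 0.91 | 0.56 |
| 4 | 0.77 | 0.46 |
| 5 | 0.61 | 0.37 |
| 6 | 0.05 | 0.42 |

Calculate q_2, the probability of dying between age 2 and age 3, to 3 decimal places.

q_2 = (l_2 − l_3) / l_2 = (0.92 − 0.91) / 0.92
     = 0.01 / 0.92 = 0.01087… → 0.011

0.011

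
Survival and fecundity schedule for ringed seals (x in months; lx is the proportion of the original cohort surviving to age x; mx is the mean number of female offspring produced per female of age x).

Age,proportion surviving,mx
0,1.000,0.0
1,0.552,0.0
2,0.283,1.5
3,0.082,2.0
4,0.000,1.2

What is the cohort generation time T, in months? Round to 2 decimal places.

2.28

lx·mx: 0, 0, 0.4245, 0.164, 0 → R0 = 0.5885
x·lx·mx: 0, 0, 0.849, 0.492, 0 → Σ = 1.341
T = 1.341 / 0.5885 = 2.278675… → 2.28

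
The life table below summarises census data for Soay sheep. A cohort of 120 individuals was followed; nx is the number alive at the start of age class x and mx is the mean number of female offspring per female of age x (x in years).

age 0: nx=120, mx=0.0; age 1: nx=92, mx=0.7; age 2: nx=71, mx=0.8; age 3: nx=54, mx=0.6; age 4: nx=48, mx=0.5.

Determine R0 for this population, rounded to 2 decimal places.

1.48

lx = nx/n0 = nx/120: 1, 0.76667…, 0.59167…, 0.45, 0.4
lx·mx by age: 0, 0.536667…, 0.473333…, 0.27, 0.2
R0 = Σ lx·mx = 1.48… → 1.48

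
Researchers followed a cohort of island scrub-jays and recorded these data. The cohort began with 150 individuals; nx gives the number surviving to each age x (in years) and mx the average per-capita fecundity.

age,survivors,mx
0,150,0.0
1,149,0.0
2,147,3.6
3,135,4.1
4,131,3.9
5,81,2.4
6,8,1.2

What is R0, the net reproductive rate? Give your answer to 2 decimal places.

11.98

lx = nx/n0 = nx/150: 1, 0.99333…, 0.98, 0.9, 0.87333…, 0.54, 0.05333…
lx·mx by age: 0, 0, 3.528, 3.69, 3.406…, 1.296, 0.064…
R0 = Σ lx·mx = 11.984… → 11.98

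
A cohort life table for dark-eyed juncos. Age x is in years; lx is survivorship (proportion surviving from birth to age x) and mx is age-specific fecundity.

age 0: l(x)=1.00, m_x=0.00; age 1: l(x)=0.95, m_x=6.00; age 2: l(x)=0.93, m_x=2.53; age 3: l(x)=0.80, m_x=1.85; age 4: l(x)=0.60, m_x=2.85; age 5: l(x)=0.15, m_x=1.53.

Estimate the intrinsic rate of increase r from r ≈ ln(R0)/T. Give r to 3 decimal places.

1.226

R0 = Σ lx·mx = 0 + 5.7 + 2.3529 + 1.48 + 1.71 + 0.2295 = 11.4724
Σ x·lx·mx = 22.8333; T = 22.8333/11.4724 = 1.99028…
r ≈ ln(R0)/T = ln(11.4724)/1.99028… = 1.22593… → 1.226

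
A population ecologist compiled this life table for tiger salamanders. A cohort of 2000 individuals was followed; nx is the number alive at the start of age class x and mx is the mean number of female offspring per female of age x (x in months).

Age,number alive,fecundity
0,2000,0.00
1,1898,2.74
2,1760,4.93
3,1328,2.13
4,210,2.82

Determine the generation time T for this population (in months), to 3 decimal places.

lx = nx/n0 = nx/2000: 1, 0.949, 0.88, 0.664, 0.105
lx·mx: 0, 2.60026, 4.3384, 1.41432, 0.2961 → R0 = 8.64908
x·lx·mx: 0, 2.60026, 8.6768, 4.24296, 1.1844 → Σ = 16.70442
T = 16.70442 / 8.64908 = 1.931352… → 1.931

1.931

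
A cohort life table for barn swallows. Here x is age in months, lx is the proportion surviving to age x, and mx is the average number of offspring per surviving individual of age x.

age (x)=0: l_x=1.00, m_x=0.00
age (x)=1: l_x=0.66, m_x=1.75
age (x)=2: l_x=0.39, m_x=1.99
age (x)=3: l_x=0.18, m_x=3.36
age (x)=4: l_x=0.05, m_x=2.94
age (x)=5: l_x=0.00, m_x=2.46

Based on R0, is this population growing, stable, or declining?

growing

R0 = Σ lx·mx = 0 + 1.155 + 0.7761 + 0.6048 + 0.147 + 0 = 2.6829
R0 > 1, so the population is growing.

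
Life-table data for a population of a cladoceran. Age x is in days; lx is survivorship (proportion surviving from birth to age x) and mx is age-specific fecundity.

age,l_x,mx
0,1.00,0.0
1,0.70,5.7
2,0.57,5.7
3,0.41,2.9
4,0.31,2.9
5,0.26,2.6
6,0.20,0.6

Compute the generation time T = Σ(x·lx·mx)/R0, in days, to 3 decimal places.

2.149

lx·mx: 0, 3.99, 3.249, 1.189, 0.899, 0.676, 0.12 → R0 = 10.123
x·lx·mx: 0, 3.99, 6.498, 3.567, 3.596, 3.38, 0.72 → Σ = 21.751
T = 21.751 / 10.123 = 2.148671… → 2.149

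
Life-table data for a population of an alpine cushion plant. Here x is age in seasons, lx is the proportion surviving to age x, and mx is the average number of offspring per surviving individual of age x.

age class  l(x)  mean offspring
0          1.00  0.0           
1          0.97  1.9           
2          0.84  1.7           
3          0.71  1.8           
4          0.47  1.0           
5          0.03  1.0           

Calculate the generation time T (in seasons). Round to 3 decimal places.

2.092

lx·mx: 0, 1.843, 1.428, 1.278, 0.47, 0.03 → R0 = 5.049
x·lx·mx: 0, 1.843, 2.856, 3.834, 1.88, 0.15 → Σ = 10.563
T = 10.563 / 5.049 = 2.092097… → 2.092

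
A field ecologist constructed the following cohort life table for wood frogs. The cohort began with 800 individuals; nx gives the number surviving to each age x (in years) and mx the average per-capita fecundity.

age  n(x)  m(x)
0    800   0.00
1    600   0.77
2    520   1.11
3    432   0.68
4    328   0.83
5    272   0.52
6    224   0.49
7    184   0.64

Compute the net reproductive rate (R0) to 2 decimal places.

lx = nx/n0 = nx/800: 1, 0.75, 0.65, 0.54, 0.41, 0.34, 0.28, 0.23
lx·mx by age: 0, 0.5775, 0.7215, 0.3672, 0.3403, 0.1768, 0.1372, 0.1472
R0 = Σ lx·mx = 2.4677 → 2.47

2.47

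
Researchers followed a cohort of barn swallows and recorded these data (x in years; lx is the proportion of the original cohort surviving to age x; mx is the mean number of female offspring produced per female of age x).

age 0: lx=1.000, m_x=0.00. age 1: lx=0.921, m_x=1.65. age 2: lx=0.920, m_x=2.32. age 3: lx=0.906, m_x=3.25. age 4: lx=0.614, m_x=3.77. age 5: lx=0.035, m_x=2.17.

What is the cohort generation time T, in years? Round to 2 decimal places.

lx·mx: 0, 1.51965, 2.1344, 2.9445, 2.31478, 0.07595 → R0 = 8.98928
x·lx·mx: 0, 1.51965, 4.2688, 8.8335, 9.25912, 0.37975 → Σ = 24.26082
T = 24.26082 / 8.98928 = 2.698861… → 2.70

2.70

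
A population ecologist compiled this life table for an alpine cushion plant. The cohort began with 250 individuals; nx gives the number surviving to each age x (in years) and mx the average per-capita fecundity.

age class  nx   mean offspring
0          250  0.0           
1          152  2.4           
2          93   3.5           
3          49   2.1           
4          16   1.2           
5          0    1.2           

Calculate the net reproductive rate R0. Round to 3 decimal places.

lx = nx/n0 = nx/250: 1, 0.608, 0.372, 0.196, 0.064, 0
lx·mx by age: 0, 1.4592, 1.302, 0.4116, 0.0768, 0
R0 = Σ lx·mx = 3.2496 → 3.250

3.250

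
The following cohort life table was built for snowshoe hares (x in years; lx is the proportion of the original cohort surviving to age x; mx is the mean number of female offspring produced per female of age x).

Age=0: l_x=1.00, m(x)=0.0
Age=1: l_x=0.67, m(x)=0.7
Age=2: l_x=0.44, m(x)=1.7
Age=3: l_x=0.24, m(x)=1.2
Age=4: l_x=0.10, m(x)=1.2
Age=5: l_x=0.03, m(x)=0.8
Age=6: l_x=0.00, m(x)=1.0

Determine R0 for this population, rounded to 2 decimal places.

lx·mx by age: 0, 0.469, 0.748, 0.288, 0.12, 0.024, 0
R0 = Σ lx·mx = 1.649 → 1.65

1.65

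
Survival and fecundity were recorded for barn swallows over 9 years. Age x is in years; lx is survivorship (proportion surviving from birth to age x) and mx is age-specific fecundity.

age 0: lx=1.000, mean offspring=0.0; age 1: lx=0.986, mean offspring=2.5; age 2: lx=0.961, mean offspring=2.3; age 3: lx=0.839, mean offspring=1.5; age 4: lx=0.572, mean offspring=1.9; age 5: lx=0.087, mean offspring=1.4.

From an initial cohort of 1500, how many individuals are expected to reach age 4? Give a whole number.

858

Expected survivors = N0 · l_4 = 1500 × 0.572 = 858 → 858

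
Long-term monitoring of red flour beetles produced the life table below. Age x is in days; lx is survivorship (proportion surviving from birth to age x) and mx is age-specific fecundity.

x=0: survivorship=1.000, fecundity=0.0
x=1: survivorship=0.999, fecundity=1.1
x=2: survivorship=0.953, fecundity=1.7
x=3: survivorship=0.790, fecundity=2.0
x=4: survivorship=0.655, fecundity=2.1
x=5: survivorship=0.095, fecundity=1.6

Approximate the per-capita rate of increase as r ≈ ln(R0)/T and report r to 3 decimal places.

R0 = Σ lx·mx = 0 + 1.0989 + 1.6201 + 1.58 + 1.3755 + 0.152 = 5.8265
Σ x·lx·mx = 15.3411; T = 15.3411/5.8265 = 2.63299…
r ≈ ln(R0)/T = ln(5.8265)/2.63299… = 0.66936… → 0.669

0.669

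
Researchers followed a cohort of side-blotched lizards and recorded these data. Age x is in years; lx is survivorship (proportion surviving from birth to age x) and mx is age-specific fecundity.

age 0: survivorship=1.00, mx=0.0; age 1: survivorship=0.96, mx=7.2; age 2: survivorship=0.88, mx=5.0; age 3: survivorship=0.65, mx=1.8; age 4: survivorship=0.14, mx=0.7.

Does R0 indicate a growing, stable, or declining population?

growing

R0 = Σ lx·mx = 0 + 6.912 + 4.4 + 1.17 + 0.098 = 12.58
R0 > 1, so the population is growing.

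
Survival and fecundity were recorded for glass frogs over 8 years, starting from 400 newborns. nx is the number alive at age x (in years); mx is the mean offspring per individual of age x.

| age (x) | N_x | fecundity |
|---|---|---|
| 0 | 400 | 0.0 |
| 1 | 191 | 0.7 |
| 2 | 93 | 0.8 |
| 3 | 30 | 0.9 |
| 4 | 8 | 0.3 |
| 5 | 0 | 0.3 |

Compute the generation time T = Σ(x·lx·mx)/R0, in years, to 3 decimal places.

1.571

lx = nx/n0 = nx/400: 1, 0.4775, 0.2325, 0.075, 0.02, 0
lx·mx: 0, 0.33425, 0.186, 0.0675, 0.006, 0 → R0 = 0.59375
x·lx·mx: 0, 0.33425, 0.372, 0.2025, 0.024, 0 → Σ = 0.93275
T = 0.93275 / 0.59375 = 1.570947… → 1.571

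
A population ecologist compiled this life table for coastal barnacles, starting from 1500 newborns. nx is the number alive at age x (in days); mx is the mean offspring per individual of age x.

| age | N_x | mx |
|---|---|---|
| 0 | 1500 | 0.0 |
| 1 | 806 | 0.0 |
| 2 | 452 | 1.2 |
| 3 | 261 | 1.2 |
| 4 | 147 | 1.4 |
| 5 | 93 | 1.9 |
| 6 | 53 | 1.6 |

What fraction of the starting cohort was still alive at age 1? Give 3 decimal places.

0.537

l_1 = n_1/n_0 = 806/1500 = 0.537333… → 0.537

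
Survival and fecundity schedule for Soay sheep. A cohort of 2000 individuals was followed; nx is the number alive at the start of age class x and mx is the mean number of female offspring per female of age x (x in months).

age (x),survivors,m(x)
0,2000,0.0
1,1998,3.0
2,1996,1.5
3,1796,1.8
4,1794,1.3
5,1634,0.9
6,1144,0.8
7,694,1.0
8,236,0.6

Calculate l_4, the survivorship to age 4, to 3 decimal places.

0.897

l_4 = n_4/n_0 = 1794/2000 = 0.897 → 0.897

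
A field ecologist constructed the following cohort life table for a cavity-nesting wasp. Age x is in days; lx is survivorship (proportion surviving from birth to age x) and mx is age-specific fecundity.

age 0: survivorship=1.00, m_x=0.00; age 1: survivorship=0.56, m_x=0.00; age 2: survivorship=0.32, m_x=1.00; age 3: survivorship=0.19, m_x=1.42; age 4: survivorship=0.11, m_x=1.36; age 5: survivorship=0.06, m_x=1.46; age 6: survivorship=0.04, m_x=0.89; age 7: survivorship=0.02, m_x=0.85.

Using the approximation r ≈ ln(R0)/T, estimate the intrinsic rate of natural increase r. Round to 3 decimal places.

R0 = Σ lx·mx = 0 + 0 + 0.32 + 0.2698 + 0.1496 + 0.0876 + 0.0356 + 0.017 = 0.8796
Σ x·lx·mx = 2.8184; T = 2.8184/0.8796 = 3.20418…
r ≈ ln(R0)/T = ln(0.8796)/3.20418… = -0.04004… → -0.040

-0.040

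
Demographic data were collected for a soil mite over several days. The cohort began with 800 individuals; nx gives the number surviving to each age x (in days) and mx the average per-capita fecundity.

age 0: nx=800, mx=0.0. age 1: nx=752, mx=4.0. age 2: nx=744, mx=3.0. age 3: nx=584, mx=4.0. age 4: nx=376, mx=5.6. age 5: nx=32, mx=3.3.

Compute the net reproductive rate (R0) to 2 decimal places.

12.23

lx = nx/n0 = nx/800: 1, 0.94, 0.93, 0.73, 0.47, 0.04
lx·mx by age: 0, 3.76, 2.79, 2.92, 2.632, 0.132
R0 = Σ lx·mx = 12.234 → 12.23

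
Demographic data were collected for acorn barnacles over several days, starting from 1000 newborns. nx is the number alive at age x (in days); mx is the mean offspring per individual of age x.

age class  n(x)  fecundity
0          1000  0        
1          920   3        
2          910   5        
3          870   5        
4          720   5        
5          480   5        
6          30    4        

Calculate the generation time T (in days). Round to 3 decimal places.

lx = nx/n0 = nx/1000: 1, 0.92, 0.91, 0.87, 0.72, 0.48, 0.03
lx·mx: 0, 2.76, 4.55, 4.35, 3.6, 2.4, 0.12 → R0 = 17.78
x·lx·mx: 0, 2.76, 9.1, 13.05, 14.4, 12, 0.72 → Σ = 52.03
T = 52.03 / 17.78 = 2.926322… → 2.926

2.926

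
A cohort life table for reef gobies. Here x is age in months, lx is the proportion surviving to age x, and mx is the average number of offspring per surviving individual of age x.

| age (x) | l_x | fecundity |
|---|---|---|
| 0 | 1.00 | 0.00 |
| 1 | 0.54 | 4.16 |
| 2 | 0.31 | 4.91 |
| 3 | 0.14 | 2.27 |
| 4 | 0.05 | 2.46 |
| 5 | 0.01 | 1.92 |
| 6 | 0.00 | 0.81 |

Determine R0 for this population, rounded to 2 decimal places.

lx·mx by age: 0, 2.2464, 1.5221, 0.3178, 0.123, 0.0192, 0
R0 = Σ lx·mx = 4.2285 → 4.23

4.23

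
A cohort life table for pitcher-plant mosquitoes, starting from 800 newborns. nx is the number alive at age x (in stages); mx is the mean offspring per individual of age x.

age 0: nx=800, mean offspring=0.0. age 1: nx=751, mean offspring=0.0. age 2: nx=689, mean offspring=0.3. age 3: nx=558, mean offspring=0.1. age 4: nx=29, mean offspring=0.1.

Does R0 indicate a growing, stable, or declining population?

declining

lx = nx/n0 = nx/800: 1, 0.93875, 0.86125, 0.6975, 0.03625
R0 = Σ lx·mx = 0 + 0 + 0.258375 + 0.06975 + 0.003625 = 0.33175
R0 < 1, so the population is declining.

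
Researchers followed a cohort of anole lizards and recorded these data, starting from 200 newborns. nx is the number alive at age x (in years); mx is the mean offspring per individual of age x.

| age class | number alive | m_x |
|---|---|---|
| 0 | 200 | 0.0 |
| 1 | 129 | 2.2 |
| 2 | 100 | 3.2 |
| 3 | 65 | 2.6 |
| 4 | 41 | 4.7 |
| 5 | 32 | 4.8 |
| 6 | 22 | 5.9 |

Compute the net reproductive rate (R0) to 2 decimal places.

6.24

lx = nx/n0 = nx/200: 1, 0.645, 0.5, 0.325, 0.205, 0.16, 0.11
lx·mx by age: 0, 1.419, 1.6, 0.845, 0.9635, 0.768, 0.649
R0 = Σ lx·mx = 6.2445 → 6.24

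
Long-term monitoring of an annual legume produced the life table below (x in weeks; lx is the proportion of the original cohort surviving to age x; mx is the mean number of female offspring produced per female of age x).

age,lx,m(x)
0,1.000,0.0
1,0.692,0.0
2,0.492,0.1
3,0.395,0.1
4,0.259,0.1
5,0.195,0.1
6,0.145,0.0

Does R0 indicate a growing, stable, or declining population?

R0 = Σ lx·mx = 0 + 0 + 0.0492 + 0.0395 + 0.0259 + 0.0195 + 0 = 0.1341
R0 < 1, so the population is declining.

declining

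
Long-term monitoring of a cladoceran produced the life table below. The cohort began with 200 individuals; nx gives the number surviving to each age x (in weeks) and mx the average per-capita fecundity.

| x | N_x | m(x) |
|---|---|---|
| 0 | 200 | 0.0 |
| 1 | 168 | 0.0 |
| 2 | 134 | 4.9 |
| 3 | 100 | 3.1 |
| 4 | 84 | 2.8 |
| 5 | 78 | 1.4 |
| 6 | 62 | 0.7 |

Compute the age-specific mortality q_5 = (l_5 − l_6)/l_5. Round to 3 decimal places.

0.205

lx = nx/n0 = nx/200: 1, 0.84, 0.67, 0.5, 0.42, 0.39, 0.31
q_5 = (l_5 − l_6) / l_5 = (0.39 − 0.31) / 0.39
     = 0.08 / 0.39 = 0.205128… → 0.205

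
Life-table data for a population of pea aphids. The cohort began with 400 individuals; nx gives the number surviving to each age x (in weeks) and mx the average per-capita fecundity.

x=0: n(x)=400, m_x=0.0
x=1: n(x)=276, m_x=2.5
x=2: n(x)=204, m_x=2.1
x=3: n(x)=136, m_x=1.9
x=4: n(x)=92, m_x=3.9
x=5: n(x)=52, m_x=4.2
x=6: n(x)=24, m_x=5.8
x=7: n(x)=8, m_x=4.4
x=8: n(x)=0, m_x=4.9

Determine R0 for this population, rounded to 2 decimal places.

lx = nx/n0 = nx/400: 1, 0.69, 0.51, 0.34, 0.23, 0.13, 0.06, 0.02, 0
lx·mx by age: 0, 1.725, 1.071, 0.646, 0.897, 0.546, 0.348, 0.088, 0
R0 = Σ lx·mx = 5.321 → 5.32

5.32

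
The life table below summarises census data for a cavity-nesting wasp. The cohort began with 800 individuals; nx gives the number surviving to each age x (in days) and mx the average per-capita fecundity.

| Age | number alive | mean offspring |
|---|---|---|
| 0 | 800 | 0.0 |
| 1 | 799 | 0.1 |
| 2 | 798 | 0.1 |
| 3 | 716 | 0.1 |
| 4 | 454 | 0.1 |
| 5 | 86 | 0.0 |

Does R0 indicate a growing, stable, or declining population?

lx = nx/n0 = nx/800: 1, 0.99875, 0.9975, 0.895, 0.5675, 0.1075
R0 = Σ lx·mx = 0 + 0.099875 + 0.09975 + 0.0895 + 0.05675 + 0 = 0.345875
R0 < 1, so the population is declining.

declining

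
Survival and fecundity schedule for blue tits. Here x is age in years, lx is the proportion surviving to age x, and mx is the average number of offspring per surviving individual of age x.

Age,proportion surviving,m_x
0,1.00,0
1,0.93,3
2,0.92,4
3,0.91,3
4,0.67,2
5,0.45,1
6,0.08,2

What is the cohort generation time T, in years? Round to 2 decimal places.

2.41

lx·mx: 0, 2.79, 3.68, 2.73, 1.34, 0.45, 0.16 → R0 = 11.15
x·lx·mx: 0, 2.79, 7.36, 8.19, 5.36, 2.25, 0.96 → Σ = 26.91
T = 26.91 / 11.15 = 2.413453… → 2.41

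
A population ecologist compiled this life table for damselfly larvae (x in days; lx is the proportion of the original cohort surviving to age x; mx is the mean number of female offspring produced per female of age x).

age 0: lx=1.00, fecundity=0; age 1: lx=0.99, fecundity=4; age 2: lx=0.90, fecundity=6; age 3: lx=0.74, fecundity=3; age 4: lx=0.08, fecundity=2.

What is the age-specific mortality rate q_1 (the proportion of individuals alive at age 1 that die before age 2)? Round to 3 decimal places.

q_1 = (l_1 − l_2) / l_1 = (0.99 − 0.9) / 0.99
     = 0.09 / 0.99 = 0.090909… → 0.091

0.091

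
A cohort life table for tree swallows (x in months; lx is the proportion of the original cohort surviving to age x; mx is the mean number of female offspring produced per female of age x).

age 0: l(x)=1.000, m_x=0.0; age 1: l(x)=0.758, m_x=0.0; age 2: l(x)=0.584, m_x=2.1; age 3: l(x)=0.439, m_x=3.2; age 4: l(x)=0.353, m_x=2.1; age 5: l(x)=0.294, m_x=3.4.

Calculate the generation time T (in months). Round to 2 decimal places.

3.35

lx·mx: 0, 0, 1.2264, 1.4048, 0.7413, 0.9996 → R0 = 4.3721
x·lx·mx: 0, 0, 2.4528, 4.2144, 2.9652, 4.998 → Σ = 14.6304
T = 14.6304 / 4.3721 = 3.34631… → 3.35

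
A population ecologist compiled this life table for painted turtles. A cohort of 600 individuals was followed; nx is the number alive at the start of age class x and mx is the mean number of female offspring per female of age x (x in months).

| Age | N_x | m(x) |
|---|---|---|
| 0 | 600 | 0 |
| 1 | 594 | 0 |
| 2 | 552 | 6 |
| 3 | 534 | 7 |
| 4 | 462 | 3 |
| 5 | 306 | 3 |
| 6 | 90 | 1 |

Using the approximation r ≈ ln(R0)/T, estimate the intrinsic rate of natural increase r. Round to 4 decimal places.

0.9129

lx = nx/n0 = nx/600: 1, 0.99, 0.92, 0.89, 0.77, 0.51, 0.15
R0 = Σ lx·mx = 0 + 0 + 5.52 + 6.23 + 2.31 + 1.53 + 0.15 = 15.74
Σ x·lx·mx = 47.52; T = 47.52/15.74 = 3.01906…
r ≈ ln(R0)/T = ln(15.74)/3.01906… = 0.912935… → 0.9129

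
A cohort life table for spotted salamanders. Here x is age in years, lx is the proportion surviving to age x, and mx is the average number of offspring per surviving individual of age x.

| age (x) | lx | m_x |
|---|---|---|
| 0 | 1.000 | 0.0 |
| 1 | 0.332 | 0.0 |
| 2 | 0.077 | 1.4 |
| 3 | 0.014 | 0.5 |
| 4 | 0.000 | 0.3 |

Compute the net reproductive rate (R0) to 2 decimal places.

lx·mx by age: 0, 0, 0.1078, 0.007, 0
R0 = Σ lx·mx = 0.1148 → 0.11

0.11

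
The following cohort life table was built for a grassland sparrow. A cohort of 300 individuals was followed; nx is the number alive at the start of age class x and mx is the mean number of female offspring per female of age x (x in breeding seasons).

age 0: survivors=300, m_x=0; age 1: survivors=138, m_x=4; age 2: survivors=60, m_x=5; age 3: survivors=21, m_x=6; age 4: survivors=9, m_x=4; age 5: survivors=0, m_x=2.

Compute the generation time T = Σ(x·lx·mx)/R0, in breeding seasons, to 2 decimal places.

1.65

lx = nx/n0 = nx/300: 1, 0.46, 0.2, 0.07, 0.03, 0
lx·mx: 0, 1.84, 1, 0.42, 0.12, 0 → R0 = 3.38
x·lx·mx: 0, 1.84, 2, 1.26, 0.48, 0 → Σ = 5.58
T = 5.58 / 3.38 = 1.650888… → 1.65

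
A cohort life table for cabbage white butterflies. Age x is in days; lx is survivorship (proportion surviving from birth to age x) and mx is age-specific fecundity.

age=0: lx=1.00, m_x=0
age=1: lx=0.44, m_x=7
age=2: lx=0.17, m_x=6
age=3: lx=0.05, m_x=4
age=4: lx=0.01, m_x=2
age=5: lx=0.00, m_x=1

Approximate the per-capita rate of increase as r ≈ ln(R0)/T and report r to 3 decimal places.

1.090

R0 = Σ lx·mx = 0 + 3.08 + 1.02 + 0.2 + 0.02 + 0 = 4.32
Σ x·lx·mx = 5.8; T = 5.8/4.32 = 1.34259…
r ≈ ln(R0)/T = ln(4.32)/1.34259… = 1.08987… → 1.090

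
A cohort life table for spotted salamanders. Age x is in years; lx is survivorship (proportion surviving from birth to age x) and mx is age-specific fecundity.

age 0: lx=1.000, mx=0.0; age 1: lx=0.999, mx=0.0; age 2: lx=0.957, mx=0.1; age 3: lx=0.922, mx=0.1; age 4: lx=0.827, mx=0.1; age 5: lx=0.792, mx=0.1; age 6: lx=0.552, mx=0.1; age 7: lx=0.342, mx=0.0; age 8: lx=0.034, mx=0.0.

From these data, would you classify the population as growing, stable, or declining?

declining

R0 = Σ lx·mx = 0 + 0 + 0.0957 + 0.0922 + 0.0827 + 0.0792 + 0.0552 + 0 + 0 = 0.405
R0 < 1, so the population is declining.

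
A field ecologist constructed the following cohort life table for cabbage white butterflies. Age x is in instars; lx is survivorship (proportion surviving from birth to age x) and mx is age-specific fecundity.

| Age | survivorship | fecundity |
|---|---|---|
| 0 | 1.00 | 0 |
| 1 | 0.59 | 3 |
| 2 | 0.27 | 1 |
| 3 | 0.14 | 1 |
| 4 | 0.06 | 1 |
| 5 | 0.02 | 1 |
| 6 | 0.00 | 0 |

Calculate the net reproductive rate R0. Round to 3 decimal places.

2.260

lx·mx by age: 0, 1.77, 0.27, 0.14, 0.06, 0.02, 0
R0 = Σ lx·mx = 2.26 → 2.260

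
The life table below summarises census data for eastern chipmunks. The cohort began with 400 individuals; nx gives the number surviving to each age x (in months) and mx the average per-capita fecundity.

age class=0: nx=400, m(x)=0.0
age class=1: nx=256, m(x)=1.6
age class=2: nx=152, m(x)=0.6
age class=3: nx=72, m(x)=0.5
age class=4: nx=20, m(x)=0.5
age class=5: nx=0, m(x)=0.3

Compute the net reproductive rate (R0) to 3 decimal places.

lx = nx/n0 = nx/400: 1, 0.64, 0.38, 0.18, 0.05, 0
lx·mx by age: 0, 1.024, 0.228, 0.09, 0.025, 0
R0 = Σ lx·mx = 1.367 → 1.367

1.367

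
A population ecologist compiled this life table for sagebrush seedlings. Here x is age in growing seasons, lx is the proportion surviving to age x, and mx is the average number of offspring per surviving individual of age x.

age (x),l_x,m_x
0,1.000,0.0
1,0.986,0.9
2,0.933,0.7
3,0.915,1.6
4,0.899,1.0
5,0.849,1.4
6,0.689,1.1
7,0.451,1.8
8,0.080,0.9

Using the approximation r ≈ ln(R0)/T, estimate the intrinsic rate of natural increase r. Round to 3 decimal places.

R0 = Σ lx·mx = 0 + 0.8874 + 0.6531 + 1.464 + 0.899 + 1.1886 + 0.7579 + 0.8118 + 0.072 = 6.7338
Σ x·lx·mx = 26.9306; T = 26.9306/6.7338 = 3.99932…
r ≈ ln(R0)/T = ln(6.7338)/3.99932… = 0.47687… → 0.477

0.477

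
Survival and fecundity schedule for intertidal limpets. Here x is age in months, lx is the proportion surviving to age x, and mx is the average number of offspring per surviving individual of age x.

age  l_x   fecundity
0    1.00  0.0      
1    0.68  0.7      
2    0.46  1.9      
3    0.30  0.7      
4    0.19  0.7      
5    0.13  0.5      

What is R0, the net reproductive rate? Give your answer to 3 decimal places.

1.758

lx·mx by age: 0, 0.476, 0.874, 0.21, 0.133, 0.065
R0 = Σ lx·mx = 1.758 → 1.758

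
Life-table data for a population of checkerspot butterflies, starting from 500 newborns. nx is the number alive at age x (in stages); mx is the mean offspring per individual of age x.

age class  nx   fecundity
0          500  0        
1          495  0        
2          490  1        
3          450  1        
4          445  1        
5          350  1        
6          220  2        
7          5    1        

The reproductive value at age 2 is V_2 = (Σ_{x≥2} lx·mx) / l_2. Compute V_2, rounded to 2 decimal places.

lx = nx/n0 = nx/500: 1, 0.99, 0.98, 0.9, 0.89, 0.7, 0.44, 0.01
lx·mx for x ≥ 2: 0.98, 0.9, 0.89, 0.7, 0.88, 0.01 → sum = 4.36
V_2 = 4.36 / l_2 = 4.36 / 0.98 = 4.44898… → 4.45

4.45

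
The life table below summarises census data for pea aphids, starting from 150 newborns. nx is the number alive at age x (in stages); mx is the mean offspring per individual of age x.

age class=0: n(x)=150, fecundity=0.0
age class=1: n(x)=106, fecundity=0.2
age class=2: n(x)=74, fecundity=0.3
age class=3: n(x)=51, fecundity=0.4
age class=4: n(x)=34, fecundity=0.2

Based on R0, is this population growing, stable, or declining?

declining

lx = nx/n0 = nx/150: 1, 0.70667…, 0.49333…, 0.34, 0.22667…
R0 = Σ lx·mx = 0 + 0.141333… + 0.148… + 0.136 + 0.045333… = 0.470667…
R0 < 1, so the population is declining.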